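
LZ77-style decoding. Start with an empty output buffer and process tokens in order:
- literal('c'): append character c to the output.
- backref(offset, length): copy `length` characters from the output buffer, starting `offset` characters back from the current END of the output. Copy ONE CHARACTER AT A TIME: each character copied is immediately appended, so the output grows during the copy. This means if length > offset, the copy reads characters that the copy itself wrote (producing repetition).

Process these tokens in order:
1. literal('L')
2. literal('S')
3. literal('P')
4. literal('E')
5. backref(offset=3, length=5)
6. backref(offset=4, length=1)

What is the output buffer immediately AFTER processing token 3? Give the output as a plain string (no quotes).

Token 1: literal('L'). Output: "L"
Token 2: literal('S'). Output: "LS"
Token 3: literal('P'). Output: "LSP"

Answer: LSP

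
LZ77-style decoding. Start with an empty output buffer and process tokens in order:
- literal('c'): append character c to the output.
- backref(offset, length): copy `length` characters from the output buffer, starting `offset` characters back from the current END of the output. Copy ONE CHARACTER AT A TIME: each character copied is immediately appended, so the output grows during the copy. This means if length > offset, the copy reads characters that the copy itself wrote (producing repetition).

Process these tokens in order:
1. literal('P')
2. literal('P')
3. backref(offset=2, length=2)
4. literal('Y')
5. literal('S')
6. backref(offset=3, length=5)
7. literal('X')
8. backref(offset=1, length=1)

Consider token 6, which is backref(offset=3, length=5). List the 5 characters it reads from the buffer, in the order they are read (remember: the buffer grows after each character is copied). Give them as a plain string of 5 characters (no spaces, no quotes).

Token 1: literal('P'). Output: "P"
Token 2: literal('P'). Output: "PP"
Token 3: backref(off=2, len=2). Copied 'PP' from pos 0. Output: "PPPP"
Token 4: literal('Y'). Output: "PPPPY"
Token 5: literal('S'). Output: "PPPPYS"
Token 6: backref(off=3, len=5). Buffer before: "PPPPYS" (len 6)
  byte 1: read out[3]='P', append. Buffer now: "PPPPYSP"
  byte 2: read out[4]='Y', append. Buffer now: "PPPPYSPY"
  byte 3: read out[5]='S', append. Buffer now: "PPPPYSPYS"
  byte 4: read out[6]='P', append. Buffer now: "PPPPYSPYSP"
  byte 5: read out[7]='Y', append. Buffer now: "PPPPYSPYSPY"

Answer: PYSPY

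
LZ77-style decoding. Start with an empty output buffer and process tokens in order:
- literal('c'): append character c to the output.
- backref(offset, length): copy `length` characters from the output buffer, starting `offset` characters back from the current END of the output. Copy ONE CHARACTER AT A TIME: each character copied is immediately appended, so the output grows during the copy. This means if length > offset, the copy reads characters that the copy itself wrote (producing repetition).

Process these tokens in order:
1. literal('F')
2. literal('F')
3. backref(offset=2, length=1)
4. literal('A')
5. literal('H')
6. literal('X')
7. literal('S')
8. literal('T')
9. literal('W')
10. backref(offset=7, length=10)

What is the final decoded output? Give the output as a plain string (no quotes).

Token 1: literal('F'). Output: "F"
Token 2: literal('F'). Output: "FF"
Token 3: backref(off=2, len=1). Copied 'F' from pos 0. Output: "FFF"
Token 4: literal('A'). Output: "FFFA"
Token 5: literal('H'). Output: "FFFAH"
Token 6: literal('X'). Output: "FFFAHX"
Token 7: literal('S'). Output: "FFFAHXS"
Token 8: literal('T'). Output: "FFFAHXST"
Token 9: literal('W'). Output: "FFFAHXSTW"
Token 10: backref(off=7, len=10) (overlapping!). Copied 'FAHXSTWFAH' from pos 2. Output: "FFFAHXSTWFAHXSTWFAH"

Answer: FFFAHXSTWFAHXSTWFAH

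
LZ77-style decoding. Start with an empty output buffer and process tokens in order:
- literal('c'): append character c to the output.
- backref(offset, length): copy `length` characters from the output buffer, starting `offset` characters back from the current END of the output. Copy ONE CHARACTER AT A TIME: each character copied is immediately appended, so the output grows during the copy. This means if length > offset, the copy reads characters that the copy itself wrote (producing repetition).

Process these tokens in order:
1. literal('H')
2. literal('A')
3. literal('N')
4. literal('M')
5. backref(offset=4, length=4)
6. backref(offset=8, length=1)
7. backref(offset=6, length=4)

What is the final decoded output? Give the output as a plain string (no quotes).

Answer: HANMHANMHMHAN

Derivation:
Token 1: literal('H'). Output: "H"
Token 2: literal('A'). Output: "HA"
Token 3: literal('N'). Output: "HAN"
Token 4: literal('M'). Output: "HANM"
Token 5: backref(off=4, len=4). Copied 'HANM' from pos 0. Output: "HANMHANM"
Token 6: backref(off=8, len=1). Copied 'H' from pos 0. Output: "HANMHANMH"
Token 7: backref(off=6, len=4). Copied 'MHAN' from pos 3. Output: "HANMHANMHMHAN"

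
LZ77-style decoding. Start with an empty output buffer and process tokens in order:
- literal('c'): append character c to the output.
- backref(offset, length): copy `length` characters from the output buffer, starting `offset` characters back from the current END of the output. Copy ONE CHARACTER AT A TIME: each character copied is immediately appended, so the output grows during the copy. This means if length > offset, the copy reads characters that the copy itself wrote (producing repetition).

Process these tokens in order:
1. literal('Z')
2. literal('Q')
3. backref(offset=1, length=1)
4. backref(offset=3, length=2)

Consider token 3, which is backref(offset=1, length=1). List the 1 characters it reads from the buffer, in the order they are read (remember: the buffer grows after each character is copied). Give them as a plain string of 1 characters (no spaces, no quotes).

Token 1: literal('Z'). Output: "Z"
Token 2: literal('Q'). Output: "ZQ"
Token 3: backref(off=1, len=1). Buffer before: "ZQ" (len 2)
  byte 1: read out[1]='Q', append. Buffer now: "ZQQ"

Answer: Q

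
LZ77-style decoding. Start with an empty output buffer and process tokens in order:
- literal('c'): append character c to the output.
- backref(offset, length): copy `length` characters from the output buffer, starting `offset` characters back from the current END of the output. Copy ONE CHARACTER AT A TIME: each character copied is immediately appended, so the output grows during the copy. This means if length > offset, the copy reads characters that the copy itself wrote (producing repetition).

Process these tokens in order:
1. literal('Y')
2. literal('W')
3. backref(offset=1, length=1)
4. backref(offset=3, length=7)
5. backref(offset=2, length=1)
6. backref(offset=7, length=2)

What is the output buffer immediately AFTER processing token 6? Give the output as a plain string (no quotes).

Token 1: literal('Y'). Output: "Y"
Token 2: literal('W'). Output: "YW"
Token 3: backref(off=1, len=1). Copied 'W' from pos 1. Output: "YWW"
Token 4: backref(off=3, len=7) (overlapping!). Copied 'YWWYWWY' from pos 0. Output: "YWWYWWYWWY"
Token 5: backref(off=2, len=1). Copied 'W' from pos 8. Output: "YWWYWWYWWYW"
Token 6: backref(off=7, len=2). Copied 'WW' from pos 4. Output: "YWWYWWYWWYWWW"

Answer: YWWYWWYWWYWWW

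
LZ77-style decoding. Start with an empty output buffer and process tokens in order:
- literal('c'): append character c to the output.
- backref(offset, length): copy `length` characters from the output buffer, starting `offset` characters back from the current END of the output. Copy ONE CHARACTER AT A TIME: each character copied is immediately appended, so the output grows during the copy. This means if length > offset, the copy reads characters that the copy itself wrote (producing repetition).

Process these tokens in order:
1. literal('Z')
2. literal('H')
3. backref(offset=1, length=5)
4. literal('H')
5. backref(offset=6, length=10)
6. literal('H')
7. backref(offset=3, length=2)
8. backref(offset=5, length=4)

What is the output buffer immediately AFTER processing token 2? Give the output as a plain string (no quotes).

Token 1: literal('Z'). Output: "Z"
Token 2: literal('H'). Output: "ZH"

Answer: ZH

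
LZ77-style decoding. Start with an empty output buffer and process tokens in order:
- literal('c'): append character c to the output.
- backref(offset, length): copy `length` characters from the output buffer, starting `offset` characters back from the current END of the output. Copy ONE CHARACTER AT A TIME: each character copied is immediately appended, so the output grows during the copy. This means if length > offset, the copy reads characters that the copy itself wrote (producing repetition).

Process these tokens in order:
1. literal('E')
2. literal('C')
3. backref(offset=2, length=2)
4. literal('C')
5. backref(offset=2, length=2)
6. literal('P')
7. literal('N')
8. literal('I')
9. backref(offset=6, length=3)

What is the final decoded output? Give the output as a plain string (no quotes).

Token 1: literal('E'). Output: "E"
Token 2: literal('C'). Output: "EC"
Token 3: backref(off=2, len=2). Copied 'EC' from pos 0. Output: "ECEC"
Token 4: literal('C'). Output: "ECECC"
Token 5: backref(off=2, len=2). Copied 'CC' from pos 3. Output: "ECECCCC"
Token 6: literal('P'). Output: "ECECCCCP"
Token 7: literal('N'). Output: "ECECCCCPN"
Token 8: literal('I'). Output: "ECECCCCPNI"
Token 9: backref(off=6, len=3). Copied 'CCC' from pos 4. Output: "ECECCCCPNICCC"

Answer: ECECCCCPNICCC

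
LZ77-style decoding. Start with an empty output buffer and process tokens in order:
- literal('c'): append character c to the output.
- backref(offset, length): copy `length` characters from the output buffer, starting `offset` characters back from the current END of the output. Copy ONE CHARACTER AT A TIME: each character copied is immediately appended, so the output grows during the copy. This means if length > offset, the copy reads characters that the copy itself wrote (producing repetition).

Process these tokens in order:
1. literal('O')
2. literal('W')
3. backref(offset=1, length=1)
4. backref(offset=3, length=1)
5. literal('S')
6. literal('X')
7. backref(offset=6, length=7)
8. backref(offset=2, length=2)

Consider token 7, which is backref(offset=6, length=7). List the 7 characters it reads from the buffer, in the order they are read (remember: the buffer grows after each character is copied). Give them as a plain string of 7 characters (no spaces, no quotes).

Token 1: literal('O'). Output: "O"
Token 2: literal('W'). Output: "OW"
Token 3: backref(off=1, len=1). Copied 'W' from pos 1. Output: "OWW"
Token 4: backref(off=3, len=1). Copied 'O' from pos 0. Output: "OWWO"
Token 5: literal('S'). Output: "OWWOS"
Token 6: literal('X'). Output: "OWWOSX"
Token 7: backref(off=6, len=7). Buffer before: "OWWOSX" (len 6)
  byte 1: read out[0]='O', append. Buffer now: "OWWOSXO"
  byte 2: read out[1]='W', append. Buffer now: "OWWOSXOW"
  byte 3: read out[2]='W', append. Buffer now: "OWWOSXOWW"
  byte 4: read out[3]='O', append. Buffer now: "OWWOSXOWWO"
  byte 5: read out[4]='S', append. Buffer now: "OWWOSXOWWOS"
  byte 6: read out[5]='X', append. Buffer now: "OWWOSXOWWOSX"
  byte 7: read out[6]='O', append. Buffer now: "OWWOSXOWWOSXO"

Answer: OWWOSXO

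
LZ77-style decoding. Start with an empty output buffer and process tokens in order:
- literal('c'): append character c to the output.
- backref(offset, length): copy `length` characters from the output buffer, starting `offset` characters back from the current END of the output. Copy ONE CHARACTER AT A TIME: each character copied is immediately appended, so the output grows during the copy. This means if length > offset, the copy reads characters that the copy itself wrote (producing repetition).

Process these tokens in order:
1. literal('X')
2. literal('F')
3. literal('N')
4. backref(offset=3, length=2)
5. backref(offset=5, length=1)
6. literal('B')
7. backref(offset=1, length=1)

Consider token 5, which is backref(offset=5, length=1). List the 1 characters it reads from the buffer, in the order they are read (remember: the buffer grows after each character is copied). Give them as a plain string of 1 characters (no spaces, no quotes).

Answer: X

Derivation:
Token 1: literal('X'). Output: "X"
Token 2: literal('F'). Output: "XF"
Token 3: literal('N'). Output: "XFN"
Token 4: backref(off=3, len=2). Copied 'XF' from pos 0. Output: "XFNXF"
Token 5: backref(off=5, len=1). Buffer before: "XFNXF" (len 5)
  byte 1: read out[0]='X', append. Buffer now: "XFNXFX"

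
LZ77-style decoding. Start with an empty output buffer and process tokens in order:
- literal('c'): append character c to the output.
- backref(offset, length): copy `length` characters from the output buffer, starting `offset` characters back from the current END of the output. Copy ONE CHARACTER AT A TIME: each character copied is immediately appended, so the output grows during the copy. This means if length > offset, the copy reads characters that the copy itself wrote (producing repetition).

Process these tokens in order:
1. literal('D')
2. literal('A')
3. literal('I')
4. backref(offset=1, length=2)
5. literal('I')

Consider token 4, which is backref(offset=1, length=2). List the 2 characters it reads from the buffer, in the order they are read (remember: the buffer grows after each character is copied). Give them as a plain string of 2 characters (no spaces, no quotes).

Token 1: literal('D'). Output: "D"
Token 2: literal('A'). Output: "DA"
Token 3: literal('I'). Output: "DAI"
Token 4: backref(off=1, len=2). Buffer before: "DAI" (len 3)
  byte 1: read out[2]='I', append. Buffer now: "DAII"
  byte 2: read out[3]='I', append. Buffer now: "DAIII"

Answer: II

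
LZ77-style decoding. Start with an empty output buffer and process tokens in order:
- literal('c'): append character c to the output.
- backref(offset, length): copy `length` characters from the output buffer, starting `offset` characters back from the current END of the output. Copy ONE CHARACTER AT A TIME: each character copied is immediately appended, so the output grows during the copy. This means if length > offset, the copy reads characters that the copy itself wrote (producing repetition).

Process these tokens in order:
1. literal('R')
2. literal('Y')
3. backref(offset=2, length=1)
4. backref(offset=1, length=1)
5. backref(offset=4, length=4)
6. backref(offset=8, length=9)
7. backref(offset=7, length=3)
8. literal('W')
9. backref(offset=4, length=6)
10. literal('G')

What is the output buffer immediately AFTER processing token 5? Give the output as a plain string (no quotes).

Token 1: literal('R'). Output: "R"
Token 2: literal('Y'). Output: "RY"
Token 3: backref(off=2, len=1). Copied 'R' from pos 0. Output: "RYR"
Token 4: backref(off=1, len=1). Copied 'R' from pos 2. Output: "RYRR"
Token 5: backref(off=4, len=4). Copied 'RYRR' from pos 0. Output: "RYRRRYRR"

Answer: RYRRRYRR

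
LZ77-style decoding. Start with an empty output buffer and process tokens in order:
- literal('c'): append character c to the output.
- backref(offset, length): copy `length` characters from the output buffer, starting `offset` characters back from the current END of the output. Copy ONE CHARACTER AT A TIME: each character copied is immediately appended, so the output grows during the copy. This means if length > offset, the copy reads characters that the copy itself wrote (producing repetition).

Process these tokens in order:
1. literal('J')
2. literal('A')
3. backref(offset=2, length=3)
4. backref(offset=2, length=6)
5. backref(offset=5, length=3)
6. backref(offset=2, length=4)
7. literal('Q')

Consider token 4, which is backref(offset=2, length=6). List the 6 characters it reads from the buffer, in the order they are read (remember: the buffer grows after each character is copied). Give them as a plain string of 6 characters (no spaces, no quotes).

Answer: AJAJAJ

Derivation:
Token 1: literal('J'). Output: "J"
Token 2: literal('A'). Output: "JA"
Token 3: backref(off=2, len=3) (overlapping!). Copied 'JAJ' from pos 0. Output: "JAJAJ"
Token 4: backref(off=2, len=6). Buffer before: "JAJAJ" (len 5)
  byte 1: read out[3]='A', append. Buffer now: "JAJAJA"
  byte 2: read out[4]='J', append. Buffer now: "JAJAJAJ"
  byte 3: read out[5]='A', append. Buffer now: "JAJAJAJA"
  byte 4: read out[6]='J', append. Buffer now: "JAJAJAJAJ"
  byte 5: read out[7]='A', append. Buffer now: "JAJAJAJAJA"
  byte 6: read out[8]='J', append. Buffer now: "JAJAJAJAJAJ"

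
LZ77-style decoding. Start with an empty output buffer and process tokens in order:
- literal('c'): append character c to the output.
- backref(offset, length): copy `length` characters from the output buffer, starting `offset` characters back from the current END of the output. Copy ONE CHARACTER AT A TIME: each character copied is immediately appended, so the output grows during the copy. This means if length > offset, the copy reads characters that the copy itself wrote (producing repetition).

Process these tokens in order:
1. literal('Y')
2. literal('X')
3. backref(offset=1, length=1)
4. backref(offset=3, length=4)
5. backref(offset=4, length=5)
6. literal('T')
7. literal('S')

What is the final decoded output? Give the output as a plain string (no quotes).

Answer: YXXYXXYYXXYYTS

Derivation:
Token 1: literal('Y'). Output: "Y"
Token 2: literal('X'). Output: "YX"
Token 3: backref(off=1, len=1). Copied 'X' from pos 1. Output: "YXX"
Token 4: backref(off=3, len=4) (overlapping!). Copied 'YXXY' from pos 0. Output: "YXXYXXY"
Token 5: backref(off=4, len=5) (overlapping!). Copied 'YXXYY' from pos 3. Output: "YXXYXXYYXXYY"
Token 6: literal('T'). Output: "YXXYXXYYXXYYT"
Token 7: literal('S'). Output: "YXXYXXYYXXYYTS"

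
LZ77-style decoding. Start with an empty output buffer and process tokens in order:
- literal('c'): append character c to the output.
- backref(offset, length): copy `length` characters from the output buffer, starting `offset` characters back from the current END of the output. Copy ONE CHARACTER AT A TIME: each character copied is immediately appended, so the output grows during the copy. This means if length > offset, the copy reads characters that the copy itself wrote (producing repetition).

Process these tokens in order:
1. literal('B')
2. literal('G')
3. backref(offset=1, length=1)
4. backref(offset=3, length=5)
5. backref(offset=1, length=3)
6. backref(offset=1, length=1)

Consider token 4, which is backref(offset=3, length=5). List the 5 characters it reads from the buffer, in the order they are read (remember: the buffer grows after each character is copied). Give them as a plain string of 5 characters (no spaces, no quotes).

Token 1: literal('B'). Output: "B"
Token 2: literal('G'). Output: "BG"
Token 3: backref(off=1, len=1). Copied 'G' from pos 1. Output: "BGG"
Token 4: backref(off=3, len=5). Buffer before: "BGG" (len 3)
  byte 1: read out[0]='B', append. Buffer now: "BGGB"
  byte 2: read out[1]='G', append. Buffer now: "BGGBG"
  byte 3: read out[2]='G', append. Buffer now: "BGGBGG"
  byte 4: read out[3]='B', append. Buffer now: "BGGBGGB"
  byte 5: read out[4]='G', append. Buffer now: "BGGBGGBG"

Answer: BGGBG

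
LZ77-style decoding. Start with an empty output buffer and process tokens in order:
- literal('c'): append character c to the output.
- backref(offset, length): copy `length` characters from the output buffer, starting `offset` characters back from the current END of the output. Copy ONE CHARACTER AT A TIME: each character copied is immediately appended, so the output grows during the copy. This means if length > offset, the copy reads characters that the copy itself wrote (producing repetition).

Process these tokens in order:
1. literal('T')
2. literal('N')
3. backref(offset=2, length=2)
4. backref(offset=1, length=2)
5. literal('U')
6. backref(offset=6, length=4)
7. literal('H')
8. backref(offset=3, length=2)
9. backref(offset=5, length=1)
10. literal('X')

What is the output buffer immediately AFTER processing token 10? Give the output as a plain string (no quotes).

Answer: TNTNNNUNTNNHNNNX

Derivation:
Token 1: literal('T'). Output: "T"
Token 2: literal('N'). Output: "TN"
Token 3: backref(off=2, len=2). Copied 'TN' from pos 0. Output: "TNTN"
Token 4: backref(off=1, len=2) (overlapping!). Copied 'NN' from pos 3. Output: "TNTNNN"
Token 5: literal('U'). Output: "TNTNNNU"
Token 6: backref(off=6, len=4). Copied 'NTNN' from pos 1. Output: "TNTNNNUNTNN"
Token 7: literal('H'). Output: "TNTNNNUNTNNH"
Token 8: backref(off=3, len=2). Copied 'NN' from pos 9. Output: "TNTNNNUNTNNHNN"
Token 9: backref(off=5, len=1). Copied 'N' from pos 9. Output: "TNTNNNUNTNNHNNN"
Token 10: literal('X'). Output: "TNTNNNUNTNNHNNNX"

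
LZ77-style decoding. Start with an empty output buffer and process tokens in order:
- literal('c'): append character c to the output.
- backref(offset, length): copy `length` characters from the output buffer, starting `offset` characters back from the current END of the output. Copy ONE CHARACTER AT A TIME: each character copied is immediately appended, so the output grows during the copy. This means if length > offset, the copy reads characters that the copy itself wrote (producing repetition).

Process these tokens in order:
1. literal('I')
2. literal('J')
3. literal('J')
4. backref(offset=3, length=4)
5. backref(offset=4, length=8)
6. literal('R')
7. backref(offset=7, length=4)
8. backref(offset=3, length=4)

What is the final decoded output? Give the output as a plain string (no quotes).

Answer: IJJIJJIIJJIIJJIRJIIJIIJI

Derivation:
Token 1: literal('I'). Output: "I"
Token 2: literal('J'). Output: "IJ"
Token 3: literal('J'). Output: "IJJ"
Token 4: backref(off=3, len=4) (overlapping!). Copied 'IJJI' from pos 0. Output: "IJJIJJI"
Token 5: backref(off=4, len=8) (overlapping!). Copied 'IJJIIJJI' from pos 3. Output: "IJJIJJIIJJIIJJI"
Token 6: literal('R'). Output: "IJJIJJIIJJIIJJIR"
Token 7: backref(off=7, len=4). Copied 'JIIJ' from pos 9. Output: "IJJIJJIIJJIIJJIRJIIJ"
Token 8: backref(off=3, len=4) (overlapping!). Copied 'IIJI' from pos 17. Output: "IJJIJJIIJJIIJJIRJIIJIIJI"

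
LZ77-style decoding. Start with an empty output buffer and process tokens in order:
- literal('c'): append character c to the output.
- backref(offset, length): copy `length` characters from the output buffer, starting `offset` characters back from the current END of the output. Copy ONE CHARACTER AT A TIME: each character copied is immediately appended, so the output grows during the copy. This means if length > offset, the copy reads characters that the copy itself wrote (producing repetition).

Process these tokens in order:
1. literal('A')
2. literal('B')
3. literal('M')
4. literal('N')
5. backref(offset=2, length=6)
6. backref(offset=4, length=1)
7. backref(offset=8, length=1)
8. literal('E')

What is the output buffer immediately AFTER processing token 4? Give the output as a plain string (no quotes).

Token 1: literal('A'). Output: "A"
Token 2: literal('B'). Output: "AB"
Token 3: literal('M'). Output: "ABM"
Token 4: literal('N'). Output: "ABMN"

Answer: ABMN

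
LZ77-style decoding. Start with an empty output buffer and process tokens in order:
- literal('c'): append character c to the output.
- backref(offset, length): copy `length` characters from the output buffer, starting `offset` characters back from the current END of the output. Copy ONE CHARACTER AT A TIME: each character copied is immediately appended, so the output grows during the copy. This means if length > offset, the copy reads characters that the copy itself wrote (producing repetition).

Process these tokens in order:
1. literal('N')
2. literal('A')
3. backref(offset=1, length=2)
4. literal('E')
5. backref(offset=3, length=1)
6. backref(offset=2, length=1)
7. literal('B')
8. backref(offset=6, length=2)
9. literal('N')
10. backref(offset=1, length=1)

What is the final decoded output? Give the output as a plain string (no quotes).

Answer: NAAAEAEBAANN

Derivation:
Token 1: literal('N'). Output: "N"
Token 2: literal('A'). Output: "NA"
Token 3: backref(off=1, len=2) (overlapping!). Copied 'AA' from pos 1. Output: "NAAA"
Token 4: literal('E'). Output: "NAAAE"
Token 5: backref(off=3, len=1). Copied 'A' from pos 2. Output: "NAAAEA"
Token 6: backref(off=2, len=1). Copied 'E' from pos 4. Output: "NAAAEAE"
Token 7: literal('B'). Output: "NAAAEAEB"
Token 8: backref(off=6, len=2). Copied 'AA' from pos 2. Output: "NAAAEAEBAA"
Token 9: literal('N'). Output: "NAAAEAEBAAN"
Token 10: backref(off=1, len=1). Copied 'N' from pos 10. Output: "NAAAEAEBAANN"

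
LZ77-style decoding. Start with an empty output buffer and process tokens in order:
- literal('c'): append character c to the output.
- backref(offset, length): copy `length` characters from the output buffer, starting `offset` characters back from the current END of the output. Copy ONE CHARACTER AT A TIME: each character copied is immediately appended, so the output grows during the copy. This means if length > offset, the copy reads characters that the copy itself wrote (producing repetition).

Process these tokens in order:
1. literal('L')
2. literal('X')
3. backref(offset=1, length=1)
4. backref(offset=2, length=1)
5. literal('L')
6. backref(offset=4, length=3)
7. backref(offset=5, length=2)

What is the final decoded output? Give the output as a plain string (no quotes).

Token 1: literal('L'). Output: "L"
Token 2: literal('X'). Output: "LX"
Token 3: backref(off=1, len=1). Copied 'X' from pos 1. Output: "LXX"
Token 4: backref(off=2, len=1). Copied 'X' from pos 1. Output: "LXXX"
Token 5: literal('L'). Output: "LXXXL"
Token 6: backref(off=4, len=3). Copied 'XXX' from pos 1. Output: "LXXXLXXX"
Token 7: backref(off=5, len=2). Copied 'XL' from pos 3. Output: "LXXXLXXXXL"

Answer: LXXXLXXXXL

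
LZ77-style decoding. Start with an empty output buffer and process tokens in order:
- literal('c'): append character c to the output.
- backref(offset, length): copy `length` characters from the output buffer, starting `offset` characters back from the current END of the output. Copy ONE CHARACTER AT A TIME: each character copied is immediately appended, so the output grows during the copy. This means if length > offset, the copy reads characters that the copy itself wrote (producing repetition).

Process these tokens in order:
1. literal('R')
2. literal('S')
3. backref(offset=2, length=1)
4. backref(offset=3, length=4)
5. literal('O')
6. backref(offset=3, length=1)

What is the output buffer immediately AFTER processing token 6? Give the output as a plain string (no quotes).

Answer: RSRRSRROR

Derivation:
Token 1: literal('R'). Output: "R"
Token 2: literal('S'). Output: "RS"
Token 3: backref(off=2, len=1). Copied 'R' from pos 0. Output: "RSR"
Token 4: backref(off=3, len=4) (overlapping!). Copied 'RSRR' from pos 0. Output: "RSRRSRR"
Token 5: literal('O'). Output: "RSRRSRRO"
Token 6: backref(off=3, len=1). Copied 'R' from pos 5. Output: "RSRRSRROR"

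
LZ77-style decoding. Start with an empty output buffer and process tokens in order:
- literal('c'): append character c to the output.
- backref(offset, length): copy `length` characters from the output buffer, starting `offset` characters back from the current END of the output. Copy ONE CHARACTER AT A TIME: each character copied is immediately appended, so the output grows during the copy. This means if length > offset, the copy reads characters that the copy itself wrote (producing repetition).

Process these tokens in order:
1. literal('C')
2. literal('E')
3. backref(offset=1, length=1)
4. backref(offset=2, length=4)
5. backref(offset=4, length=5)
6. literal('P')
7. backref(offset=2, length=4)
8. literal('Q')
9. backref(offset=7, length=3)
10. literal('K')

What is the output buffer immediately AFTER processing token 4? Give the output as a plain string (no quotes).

Answer: CEEEEEE

Derivation:
Token 1: literal('C'). Output: "C"
Token 2: literal('E'). Output: "CE"
Token 3: backref(off=1, len=1). Copied 'E' from pos 1. Output: "CEE"
Token 4: backref(off=2, len=4) (overlapping!). Copied 'EEEE' from pos 1. Output: "CEEEEEE"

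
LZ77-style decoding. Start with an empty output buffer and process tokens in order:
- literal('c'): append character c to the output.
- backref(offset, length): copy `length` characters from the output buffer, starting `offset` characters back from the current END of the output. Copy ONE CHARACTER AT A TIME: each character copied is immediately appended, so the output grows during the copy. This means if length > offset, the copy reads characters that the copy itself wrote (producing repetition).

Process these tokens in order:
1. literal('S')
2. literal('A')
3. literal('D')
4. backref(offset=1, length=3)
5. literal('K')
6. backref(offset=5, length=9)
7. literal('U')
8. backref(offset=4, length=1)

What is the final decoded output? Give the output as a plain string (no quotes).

Answer: SADDDDKDDDDKDDDDUD

Derivation:
Token 1: literal('S'). Output: "S"
Token 2: literal('A'). Output: "SA"
Token 3: literal('D'). Output: "SAD"
Token 4: backref(off=1, len=3) (overlapping!). Copied 'DDD' from pos 2. Output: "SADDDD"
Token 5: literal('K'). Output: "SADDDDK"
Token 6: backref(off=5, len=9) (overlapping!). Copied 'DDDDKDDDD' from pos 2. Output: "SADDDDKDDDDKDDDD"
Token 7: literal('U'). Output: "SADDDDKDDDDKDDDDU"
Token 8: backref(off=4, len=1). Copied 'D' from pos 13. Output: "SADDDDKDDDDKDDDDUD"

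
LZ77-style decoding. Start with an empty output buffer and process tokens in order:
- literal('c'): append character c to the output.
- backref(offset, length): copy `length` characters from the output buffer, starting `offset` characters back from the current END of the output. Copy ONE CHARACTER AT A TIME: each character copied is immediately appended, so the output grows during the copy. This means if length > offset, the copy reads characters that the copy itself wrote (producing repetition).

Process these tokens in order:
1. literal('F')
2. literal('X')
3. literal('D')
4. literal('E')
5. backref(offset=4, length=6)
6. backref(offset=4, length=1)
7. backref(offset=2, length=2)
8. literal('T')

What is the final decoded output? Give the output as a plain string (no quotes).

Answer: FXDEFXDEFXDXDT

Derivation:
Token 1: literal('F'). Output: "F"
Token 2: literal('X'). Output: "FX"
Token 3: literal('D'). Output: "FXD"
Token 4: literal('E'). Output: "FXDE"
Token 5: backref(off=4, len=6) (overlapping!). Copied 'FXDEFX' from pos 0. Output: "FXDEFXDEFX"
Token 6: backref(off=4, len=1). Copied 'D' from pos 6. Output: "FXDEFXDEFXD"
Token 7: backref(off=2, len=2). Copied 'XD' from pos 9. Output: "FXDEFXDEFXDXD"
Token 8: literal('T'). Output: "FXDEFXDEFXDXDT"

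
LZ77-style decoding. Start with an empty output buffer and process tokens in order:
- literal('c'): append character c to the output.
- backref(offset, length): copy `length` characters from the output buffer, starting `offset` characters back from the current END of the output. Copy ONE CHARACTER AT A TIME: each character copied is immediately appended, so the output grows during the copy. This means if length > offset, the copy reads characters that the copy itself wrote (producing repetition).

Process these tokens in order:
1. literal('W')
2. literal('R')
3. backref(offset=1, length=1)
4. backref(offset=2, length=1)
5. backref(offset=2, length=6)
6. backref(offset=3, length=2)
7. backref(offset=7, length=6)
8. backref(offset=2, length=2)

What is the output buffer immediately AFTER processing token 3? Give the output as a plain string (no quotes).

Token 1: literal('W'). Output: "W"
Token 2: literal('R'). Output: "WR"
Token 3: backref(off=1, len=1). Copied 'R' from pos 1. Output: "WRR"

Answer: WRR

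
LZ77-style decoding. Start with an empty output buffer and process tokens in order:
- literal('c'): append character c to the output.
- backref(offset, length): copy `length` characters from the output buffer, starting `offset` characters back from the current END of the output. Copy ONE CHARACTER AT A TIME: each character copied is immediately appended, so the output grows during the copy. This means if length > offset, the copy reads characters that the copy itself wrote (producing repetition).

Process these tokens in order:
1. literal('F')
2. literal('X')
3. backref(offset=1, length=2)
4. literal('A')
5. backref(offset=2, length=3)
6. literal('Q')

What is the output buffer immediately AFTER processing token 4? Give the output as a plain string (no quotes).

Answer: FXXXA

Derivation:
Token 1: literal('F'). Output: "F"
Token 2: literal('X'). Output: "FX"
Token 3: backref(off=1, len=2) (overlapping!). Copied 'XX' from pos 1. Output: "FXXX"
Token 4: literal('A'). Output: "FXXXA"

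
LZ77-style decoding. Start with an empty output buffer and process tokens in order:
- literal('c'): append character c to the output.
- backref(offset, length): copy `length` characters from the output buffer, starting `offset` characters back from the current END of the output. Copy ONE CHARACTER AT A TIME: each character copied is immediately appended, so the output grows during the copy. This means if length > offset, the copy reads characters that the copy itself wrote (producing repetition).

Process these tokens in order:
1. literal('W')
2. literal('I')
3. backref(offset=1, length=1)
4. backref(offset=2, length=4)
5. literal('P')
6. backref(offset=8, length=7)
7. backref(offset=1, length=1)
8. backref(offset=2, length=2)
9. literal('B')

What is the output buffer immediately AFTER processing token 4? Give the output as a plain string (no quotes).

Token 1: literal('W'). Output: "W"
Token 2: literal('I'). Output: "WI"
Token 3: backref(off=1, len=1). Copied 'I' from pos 1. Output: "WII"
Token 4: backref(off=2, len=4) (overlapping!). Copied 'IIII' from pos 1. Output: "WIIIIII"

Answer: WIIIIII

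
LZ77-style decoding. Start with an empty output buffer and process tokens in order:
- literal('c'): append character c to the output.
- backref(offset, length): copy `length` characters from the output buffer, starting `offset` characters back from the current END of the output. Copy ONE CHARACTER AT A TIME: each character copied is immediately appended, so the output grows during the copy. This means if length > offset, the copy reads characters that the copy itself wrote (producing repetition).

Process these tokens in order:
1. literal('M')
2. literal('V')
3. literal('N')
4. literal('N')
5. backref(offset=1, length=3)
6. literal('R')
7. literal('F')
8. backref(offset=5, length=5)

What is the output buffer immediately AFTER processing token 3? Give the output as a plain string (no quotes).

Token 1: literal('M'). Output: "M"
Token 2: literal('V'). Output: "MV"
Token 3: literal('N'). Output: "MVN"

Answer: MVN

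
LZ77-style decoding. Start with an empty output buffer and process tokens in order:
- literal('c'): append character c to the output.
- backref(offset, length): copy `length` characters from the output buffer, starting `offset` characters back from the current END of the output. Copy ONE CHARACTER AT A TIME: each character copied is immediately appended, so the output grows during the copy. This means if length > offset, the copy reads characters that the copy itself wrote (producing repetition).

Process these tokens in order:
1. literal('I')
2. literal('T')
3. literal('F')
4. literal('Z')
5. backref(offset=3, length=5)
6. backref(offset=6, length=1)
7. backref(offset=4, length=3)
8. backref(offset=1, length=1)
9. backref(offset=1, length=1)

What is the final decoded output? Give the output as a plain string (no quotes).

Answer: ITFZTFZTFZZTFFF

Derivation:
Token 1: literal('I'). Output: "I"
Token 2: literal('T'). Output: "IT"
Token 3: literal('F'). Output: "ITF"
Token 4: literal('Z'). Output: "ITFZ"
Token 5: backref(off=3, len=5) (overlapping!). Copied 'TFZTF' from pos 1. Output: "ITFZTFZTF"
Token 6: backref(off=6, len=1). Copied 'Z' from pos 3. Output: "ITFZTFZTFZ"
Token 7: backref(off=4, len=3). Copied 'ZTF' from pos 6. Output: "ITFZTFZTFZZTF"
Token 8: backref(off=1, len=1). Copied 'F' from pos 12. Output: "ITFZTFZTFZZTFF"
Token 9: backref(off=1, len=1). Copied 'F' from pos 13. Output: "ITFZTFZTFZZTFFF"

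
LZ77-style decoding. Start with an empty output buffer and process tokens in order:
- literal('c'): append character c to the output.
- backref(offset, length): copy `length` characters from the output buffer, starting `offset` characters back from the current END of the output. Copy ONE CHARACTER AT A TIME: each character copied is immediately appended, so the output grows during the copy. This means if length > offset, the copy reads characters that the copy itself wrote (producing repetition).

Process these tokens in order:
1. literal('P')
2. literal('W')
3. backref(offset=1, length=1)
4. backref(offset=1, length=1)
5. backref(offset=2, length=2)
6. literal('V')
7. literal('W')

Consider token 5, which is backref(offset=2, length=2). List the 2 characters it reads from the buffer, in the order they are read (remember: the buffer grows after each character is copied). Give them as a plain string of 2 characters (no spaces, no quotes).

Answer: WW

Derivation:
Token 1: literal('P'). Output: "P"
Token 2: literal('W'). Output: "PW"
Token 3: backref(off=1, len=1). Copied 'W' from pos 1. Output: "PWW"
Token 4: backref(off=1, len=1). Copied 'W' from pos 2. Output: "PWWW"
Token 5: backref(off=2, len=2). Buffer before: "PWWW" (len 4)
  byte 1: read out[2]='W', append. Buffer now: "PWWWW"
  byte 2: read out[3]='W', append. Buffer now: "PWWWWW"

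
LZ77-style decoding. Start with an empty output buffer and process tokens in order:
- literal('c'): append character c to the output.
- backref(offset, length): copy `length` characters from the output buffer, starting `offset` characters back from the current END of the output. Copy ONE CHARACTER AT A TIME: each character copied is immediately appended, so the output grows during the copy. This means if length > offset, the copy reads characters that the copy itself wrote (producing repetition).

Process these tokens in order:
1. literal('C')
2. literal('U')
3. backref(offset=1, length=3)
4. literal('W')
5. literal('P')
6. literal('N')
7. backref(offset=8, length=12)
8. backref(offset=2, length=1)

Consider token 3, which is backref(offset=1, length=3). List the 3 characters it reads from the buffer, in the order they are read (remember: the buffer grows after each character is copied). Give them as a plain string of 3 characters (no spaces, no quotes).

Token 1: literal('C'). Output: "C"
Token 2: literal('U'). Output: "CU"
Token 3: backref(off=1, len=3). Buffer before: "CU" (len 2)
  byte 1: read out[1]='U', append. Buffer now: "CUU"
  byte 2: read out[2]='U', append. Buffer now: "CUUU"
  byte 3: read out[3]='U', append. Buffer now: "CUUUU"

Answer: UUU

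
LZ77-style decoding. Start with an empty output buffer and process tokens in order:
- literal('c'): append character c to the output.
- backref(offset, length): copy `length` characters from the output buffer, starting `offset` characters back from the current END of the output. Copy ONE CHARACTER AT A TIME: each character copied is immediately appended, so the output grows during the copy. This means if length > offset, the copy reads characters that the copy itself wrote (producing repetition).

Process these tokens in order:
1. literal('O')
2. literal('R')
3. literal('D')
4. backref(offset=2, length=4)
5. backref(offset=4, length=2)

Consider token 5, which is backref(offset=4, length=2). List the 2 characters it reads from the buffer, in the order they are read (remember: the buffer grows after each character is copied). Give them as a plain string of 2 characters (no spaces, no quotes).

Token 1: literal('O'). Output: "O"
Token 2: literal('R'). Output: "OR"
Token 3: literal('D'). Output: "ORD"
Token 4: backref(off=2, len=4) (overlapping!). Copied 'RDRD' from pos 1. Output: "ORDRDRD"
Token 5: backref(off=4, len=2). Buffer before: "ORDRDRD" (len 7)
  byte 1: read out[3]='R', append. Buffer now: "ORDRDRDR"
  byte 2: read out[4]='D', append. Buffer now: "ORDRDRDRD"

Answer: RD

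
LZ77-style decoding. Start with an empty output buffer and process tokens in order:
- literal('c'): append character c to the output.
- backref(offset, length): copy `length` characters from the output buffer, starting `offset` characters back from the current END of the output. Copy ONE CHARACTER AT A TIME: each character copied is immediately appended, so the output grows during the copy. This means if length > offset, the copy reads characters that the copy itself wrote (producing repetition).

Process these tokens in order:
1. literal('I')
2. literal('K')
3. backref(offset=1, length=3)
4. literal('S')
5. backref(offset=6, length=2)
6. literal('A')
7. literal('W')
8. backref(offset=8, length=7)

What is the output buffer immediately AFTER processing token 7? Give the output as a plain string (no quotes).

Answer: IKKKKSIKAW

Derivation:
Token 1: literal('I'). Output: "I"
Token 2: literal('K'). Output: "IK"
Token 3: backref(off=1, len=3) (overlapping!). Copied 'KKK' from pos 1. Output: "IKKKK"
Token 4: literal('S'). Output: "IKKKKS"
Token 5: backref(off=6, len=2). Copied 'IK' from pos 0. Output: "IKKKKSIK"
Token 6: literal('A'). Output: "IKKKKSIKA"
Token 7: literal('W'). Output: "IKKKKSIKAW"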